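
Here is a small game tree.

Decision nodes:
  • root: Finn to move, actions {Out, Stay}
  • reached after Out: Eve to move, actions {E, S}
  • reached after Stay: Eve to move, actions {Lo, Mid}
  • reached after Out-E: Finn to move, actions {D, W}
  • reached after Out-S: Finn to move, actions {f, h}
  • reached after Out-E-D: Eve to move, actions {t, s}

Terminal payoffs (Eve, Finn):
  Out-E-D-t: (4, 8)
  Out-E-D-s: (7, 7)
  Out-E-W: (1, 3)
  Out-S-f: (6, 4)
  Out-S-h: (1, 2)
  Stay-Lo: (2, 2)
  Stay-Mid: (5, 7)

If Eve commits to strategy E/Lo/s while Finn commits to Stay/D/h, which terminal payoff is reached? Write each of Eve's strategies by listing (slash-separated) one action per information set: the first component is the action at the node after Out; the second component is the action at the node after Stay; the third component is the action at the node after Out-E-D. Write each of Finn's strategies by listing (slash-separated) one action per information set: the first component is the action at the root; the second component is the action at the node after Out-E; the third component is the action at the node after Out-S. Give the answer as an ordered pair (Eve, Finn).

Trace the play path from the root:
  Finn plays Stay
  Eve plays Lo at [Stay]
→ terminal payoff (2, 2).
(Eve's choice at the node after Out is never reached on this path, so it doesn't affect the outcome.)

(2, 2)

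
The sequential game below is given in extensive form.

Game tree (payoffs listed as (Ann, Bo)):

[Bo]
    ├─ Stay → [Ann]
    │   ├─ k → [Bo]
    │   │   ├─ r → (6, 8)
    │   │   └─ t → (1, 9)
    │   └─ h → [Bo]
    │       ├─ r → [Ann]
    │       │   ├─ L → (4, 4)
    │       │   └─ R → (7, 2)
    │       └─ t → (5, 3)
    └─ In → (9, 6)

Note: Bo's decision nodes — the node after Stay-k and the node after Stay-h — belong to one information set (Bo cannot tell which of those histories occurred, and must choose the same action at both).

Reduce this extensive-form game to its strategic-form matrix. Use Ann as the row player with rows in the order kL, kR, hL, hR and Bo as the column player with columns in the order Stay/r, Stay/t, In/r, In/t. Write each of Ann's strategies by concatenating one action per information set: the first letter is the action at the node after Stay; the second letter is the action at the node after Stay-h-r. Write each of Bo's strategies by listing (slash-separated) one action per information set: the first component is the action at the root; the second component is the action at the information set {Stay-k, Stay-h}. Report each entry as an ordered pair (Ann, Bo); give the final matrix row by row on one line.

kL: (6,8) (1,9) (9,6) (9,6) | kR: (6,8) (1,9) (9,6) (9,6) | hL: (4,4) (5,3) (9,6) (9,6) | hR: (7,2) (5,3) (9,6) (9,6)

       Stay/r   Stay/t     In/r     In/t
  kL    (6,8)    (1,9)    (9,6)    (9,6)
  kR    (6,8)    (1,9)    (9,6)    (9,6)
  hL    (4,4)    (5,3)    (9,6)    (9,6)
  hR    (7,2)    (5,3)    (9,6)    (9,6)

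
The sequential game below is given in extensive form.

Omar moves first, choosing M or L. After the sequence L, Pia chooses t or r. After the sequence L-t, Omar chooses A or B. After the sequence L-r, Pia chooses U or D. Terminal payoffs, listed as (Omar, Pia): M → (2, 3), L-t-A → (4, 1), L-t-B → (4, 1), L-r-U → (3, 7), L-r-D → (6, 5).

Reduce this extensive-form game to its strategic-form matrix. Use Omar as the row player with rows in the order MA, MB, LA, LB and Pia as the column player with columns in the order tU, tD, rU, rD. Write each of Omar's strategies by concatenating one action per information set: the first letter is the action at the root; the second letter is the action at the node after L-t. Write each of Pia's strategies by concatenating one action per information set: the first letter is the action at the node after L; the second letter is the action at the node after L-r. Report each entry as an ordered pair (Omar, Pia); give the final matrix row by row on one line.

MA: (2,3) (2,3) (2,3) (2,3) | MB: (2,3) (2,3) (2,3) (2,3) | LA: (4,1) (4,1) (3,7) (6,5) | LB: (4,1) (4,1) (3,7) (6,5)

           tU       tD       rU       rD
  MA    (2,3)    (2,3)    (2,3)    (2,3)
  MB    (2,3)    (2,3)    (2,3)    (2,3)
  LA    (4,1)    (4,1)    (3,7)    (6,5)
  LB    (4,1)    (4,1)    (3,7)    (6,5)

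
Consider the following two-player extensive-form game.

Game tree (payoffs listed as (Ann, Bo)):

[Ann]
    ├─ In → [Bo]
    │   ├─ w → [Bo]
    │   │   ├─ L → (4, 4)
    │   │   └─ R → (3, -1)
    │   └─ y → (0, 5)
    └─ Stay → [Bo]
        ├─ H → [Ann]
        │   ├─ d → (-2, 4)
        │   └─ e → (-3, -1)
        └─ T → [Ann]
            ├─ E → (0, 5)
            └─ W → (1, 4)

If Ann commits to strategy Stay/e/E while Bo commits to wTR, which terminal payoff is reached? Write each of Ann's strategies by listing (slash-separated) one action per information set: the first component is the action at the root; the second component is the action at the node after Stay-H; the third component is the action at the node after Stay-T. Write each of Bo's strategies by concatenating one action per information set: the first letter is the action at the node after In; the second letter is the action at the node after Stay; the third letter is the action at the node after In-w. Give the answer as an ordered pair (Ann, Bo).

(0, 5)

Trace the play path from the root:
  Ann plays Stay
  Bo plays T at [Stay]
  Ann plays E at [Stay-T]
→ terminal payoff (0, 5).
(Ann's choice at the node after Stay-H is never reached on this path, so it doesn't affect the outcome.)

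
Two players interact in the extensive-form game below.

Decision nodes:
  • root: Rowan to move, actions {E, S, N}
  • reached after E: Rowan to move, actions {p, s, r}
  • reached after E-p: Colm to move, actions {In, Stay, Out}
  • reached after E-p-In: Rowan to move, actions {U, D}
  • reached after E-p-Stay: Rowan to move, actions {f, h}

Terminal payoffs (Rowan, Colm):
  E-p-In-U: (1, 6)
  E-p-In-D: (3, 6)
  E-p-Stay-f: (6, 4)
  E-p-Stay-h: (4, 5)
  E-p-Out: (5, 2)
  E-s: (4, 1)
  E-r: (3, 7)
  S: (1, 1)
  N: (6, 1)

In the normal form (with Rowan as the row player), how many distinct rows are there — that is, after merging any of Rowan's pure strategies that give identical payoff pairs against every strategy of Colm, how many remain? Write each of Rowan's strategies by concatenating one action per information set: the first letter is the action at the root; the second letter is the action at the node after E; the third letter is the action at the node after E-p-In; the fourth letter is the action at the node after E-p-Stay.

Rowan has 36 pure strategies: EpUf, EpUh, EpDf, EpDh, EsUf, EsUh, EsDf, EsDh, ErUf, ErUh, ErDf, ErDh, SpUf, SpUh, SpDf, SpDh, SsUf, SsUh, SsDf, SsDh, SrUf, SrUh, SrDf, SrDh, NpUf, NpUh, NpDf, NpDh, NsUf, NsUh, NsDf, NsDh, NrUf, NrUh, NrDf, NrDh. Columns: In, Stay, Out.
{EpUf} → row (1,6) (6,4) (5,2)
{EpUh} → row (1,6) (4,5) (5,2)
{EpDf} → row (3,6) (6,4) (5,2)
{EpDh} → row (3,6) (4,5) (5,2)
{EsUf, EsUh, EsDf, EsDh} → row (4,1) (4,1) (4,1)
{ErUf, ErUh, ErDf, ErDh} → row (3,7) (3,7) (3,7)
{SpUf, SpUh, SpDf, SpDh, SsUf, SsUh, SsDf, SsDh, SrUf, SrUh, SrDf, SrDh} → row (1,1) (1,1) (1,1)
{NpUf, NpUh, NpDf, NpDh, NsUf, NsUh, NsDf, NsDh, NrUf, NrUh, NrDf, NrDh} → row (6,1) (6,1) (6,1)
That's 8 distinct rows out of 36 strategies.

8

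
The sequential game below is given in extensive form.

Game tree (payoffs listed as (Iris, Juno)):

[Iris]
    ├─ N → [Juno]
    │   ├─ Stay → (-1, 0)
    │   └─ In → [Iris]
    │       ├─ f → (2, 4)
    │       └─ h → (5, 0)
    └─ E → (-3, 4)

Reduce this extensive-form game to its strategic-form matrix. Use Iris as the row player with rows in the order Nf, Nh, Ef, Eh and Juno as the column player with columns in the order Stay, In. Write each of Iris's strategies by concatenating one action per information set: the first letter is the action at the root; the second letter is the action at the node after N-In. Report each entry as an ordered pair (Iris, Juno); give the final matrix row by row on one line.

Nf: (-1,0) (2,4) | Nh: (-1,0) (5,0) | Ef: (-3,4) (-3,4) | Eh: (-3,4) (-3,4)

         Stay       In
  Nf   (-1,0)    (2,4)
  Nh   (-1,0)    (5,0)
  Ef   (-3,4)   (-3,4)
  Eh   (-3,4)   (-3,4)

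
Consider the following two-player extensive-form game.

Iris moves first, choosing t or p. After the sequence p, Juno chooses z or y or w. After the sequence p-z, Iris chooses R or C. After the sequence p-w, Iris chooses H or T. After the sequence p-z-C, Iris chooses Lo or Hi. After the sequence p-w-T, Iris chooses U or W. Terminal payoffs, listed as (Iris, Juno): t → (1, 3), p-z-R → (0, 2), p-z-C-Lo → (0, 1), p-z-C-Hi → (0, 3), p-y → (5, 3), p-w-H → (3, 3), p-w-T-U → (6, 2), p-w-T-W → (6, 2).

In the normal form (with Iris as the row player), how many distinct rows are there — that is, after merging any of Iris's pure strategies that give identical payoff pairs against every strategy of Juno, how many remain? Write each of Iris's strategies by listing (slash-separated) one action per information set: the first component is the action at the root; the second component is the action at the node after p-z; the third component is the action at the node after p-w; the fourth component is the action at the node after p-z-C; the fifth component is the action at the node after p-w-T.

Iris has 32 pure strategies: t/R/H/Lo/U, t/R/H/Lo/W, t/R/H/Hi/U, t/R/H/Hi/W, t/R/T/Lo/U, t/R/T/Lo/W, t/R/T/Hi/U, t/R/T/Hi/W, t/C/H/Lo/U, t/C/H/Lo/W, t/C/H/Hi/U, t/C/H/Hi/W, t/C/T/Lo/U, t/C/T/Lo/W, t/C/T/Hi/U, t/C/T/Hi/W, p/R/H/Lo/U, p/R/H/Lo/W, p/R/H/Hi/U, p/R/H/Hi/W, p/R/T/Lo/U, p/R/T/Lo/W, p/R/T/Hi/U, p/R/T/Hi/W, p/C/H/Lo/U, p/C/H/Lo/W, p/C/H/Hi/U, p/C/H/Hi/W, p/C/T/Lo/U, p/C/T/Lo/W, p/C/T/Hi/U, p/C/T/Hi/W. Columns: z, y, w.
{t/R/H/Lo/U, t/R/H/Lo/W, t/R/H/Hi/U, t/R/H/Hi/W, t/R/T/Lo/U, t/R/T/Lo/W, t/R/T/Hi/U, t/R/T/Hi/W, t/C/H/Lo/U, t/C/H/Lo/W, t/C/H/Hi/U, t/C/H/Hi/W, t/C/T/Lo/U, t/C/T/Lo/W, t/C/T/Hi/U, t/C/T/Hi/W} → row (1,3) (1,3) (1,3)
{p/R/H/Lo/U, p/R/H/Lo/W, p/R/H/Hi/U, p/R/H/Hi/W} → row (0,2) (5,3) (3,3)
{p/R/T/Lo/U, p/R/T/Lo/W, p/R/T/Hi/U, p/R/T/Hi/W} → row (0,2) (5,3) (6,2)
{p/C/H/Lo/U, p/C/H/Lo/W} → row (0,1) (5,3) (3,3)
{p/C/H/Hi/U, p/C/H/Hi/W} → row (0,3) (5,3) (3,3)
{p/C/T/Lo/U, p/C/T/Lo/W} → row (0,1) (5,3) (6,2)
{p/C/T/Hi/U, p/C/T/Hi/W} → row (0,3) (5,3) (6,2)
That's 7 distinct rows out of 32 strategies.

7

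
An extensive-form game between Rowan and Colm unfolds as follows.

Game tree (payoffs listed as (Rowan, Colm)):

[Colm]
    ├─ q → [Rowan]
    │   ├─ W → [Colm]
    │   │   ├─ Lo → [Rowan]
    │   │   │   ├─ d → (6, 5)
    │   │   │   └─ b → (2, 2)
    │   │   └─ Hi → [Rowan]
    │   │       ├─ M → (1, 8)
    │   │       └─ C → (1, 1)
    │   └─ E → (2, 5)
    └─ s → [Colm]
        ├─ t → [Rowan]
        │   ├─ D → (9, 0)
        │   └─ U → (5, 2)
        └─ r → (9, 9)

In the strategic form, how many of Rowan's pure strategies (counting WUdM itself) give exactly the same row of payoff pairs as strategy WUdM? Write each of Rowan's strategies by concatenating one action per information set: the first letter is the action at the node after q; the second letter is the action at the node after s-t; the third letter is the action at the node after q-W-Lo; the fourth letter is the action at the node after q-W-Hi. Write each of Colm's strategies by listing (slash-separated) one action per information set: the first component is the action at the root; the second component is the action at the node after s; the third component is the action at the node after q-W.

1

Row for WUdM (columns q/t/Lo, q/t/Hi, q/r/Lo, q/r/Hi, s/t/Lo, s/t/Hi, s/r/Lo, s/r/Hi): (6,5) (1,8) (6,5) (1,8) (5,2) (5,2) (9,9) (9,9).
Every one of Rowan's information sets is on the play path for some reply by Colm when Rowan follows WUdM.
Changing the action at any of them therefore changes at least one column, so only WUdM itself gives this row.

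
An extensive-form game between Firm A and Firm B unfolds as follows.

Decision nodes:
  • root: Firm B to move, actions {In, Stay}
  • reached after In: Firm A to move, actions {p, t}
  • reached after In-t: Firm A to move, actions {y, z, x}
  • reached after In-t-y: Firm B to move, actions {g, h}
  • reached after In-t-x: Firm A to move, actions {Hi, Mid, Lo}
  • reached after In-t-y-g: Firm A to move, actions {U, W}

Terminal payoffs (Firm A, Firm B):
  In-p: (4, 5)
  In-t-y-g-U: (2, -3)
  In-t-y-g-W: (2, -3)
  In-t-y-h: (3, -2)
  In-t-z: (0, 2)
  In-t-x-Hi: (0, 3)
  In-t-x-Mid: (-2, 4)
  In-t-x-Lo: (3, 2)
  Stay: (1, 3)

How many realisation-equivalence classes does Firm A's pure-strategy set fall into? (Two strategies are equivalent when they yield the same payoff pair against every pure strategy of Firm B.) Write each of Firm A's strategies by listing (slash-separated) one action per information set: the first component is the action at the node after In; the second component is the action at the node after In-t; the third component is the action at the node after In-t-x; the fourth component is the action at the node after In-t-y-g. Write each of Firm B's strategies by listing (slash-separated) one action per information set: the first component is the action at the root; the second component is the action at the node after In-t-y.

6

Firm A has 36 pure strategies: p/y/Hi/U, p/y/Hi/W, p/y/Mid/U, p/y/Mid/W, p/y/Lo/U, p/y/Lo/W, p/z/Hi/U, p/z/Hi/W, p/z/Mid/U, p/z/Mid/W, p/z/Lo/U, p/z/Lo/W, p/x/Hi/U, p/x/Hi/W, p/x/Mid/U, p/x/Mid/W, p/x/Lo/U, p/x/Lo/W, t/y/Hi/U, t/y/Hi/W, t/y/Mid/U, t/y/Mid/W, t/y/Lo/U, t/y/Lo/W, t/z/Hi/U, t/z/Hi/W, t/z/Mid/U, t/z/Mid/W, t/z/Lo/U, t/z/Lo/W, t/x/Hi/U, t/x/Hi/W, t/x/Mid/U, t/x/Mid/W, t/x/Lo/U, t/x/Lo/W. Columns: In/g, In/h, Stay/g, Stay/h.
{p/y/Hi/U, p/y/Hi/W, p/y/Mid/U, p/y/Mid/W, p/y/Lo/U, p/y/Lo/W, p/z/Hi/U, p/z/Hi/W, p/z/Mid/U, p/z/Mid/W, p/z/Lo/U, p/z/Lo/W, p/x/Hi/U, p/x/Hi/W, p/x/Mid/U, p/x/Mid/W, p/x/Lo/U, p/x/Lo/W} → row (4,5) (4,5) (1,3) (1,3)
{t/y/Hi/U, t/y/Hi/W, t/y/Mid/U, t/y/Mid/W, t/y/Lo/U, t/y/Lo/W} → row (2,-3) (3,-2) (1,3) (1,3)
{t/z/Hi/U, t/z/Hi/W, t/z/Mid/U, t/z/Mid/W, t/z/Lo/U, t/z/Lo/W} → row (0,2) (0,2) (1,3) (1,3)
{t/x/Hi/U, t/x/Hi/W} → row (0,3) (0,3) (1,3) (1,3)
{t/x/Mid/U, t/x/Mid/W} → row (-2,4) (-2,4) (1,3) (1,3)
{t/x/Lo/U, t/x/Lo/W} → row (3,2) (3,2) (1,3) (1,3)
That's 6 distinct rows out of 36 strategies.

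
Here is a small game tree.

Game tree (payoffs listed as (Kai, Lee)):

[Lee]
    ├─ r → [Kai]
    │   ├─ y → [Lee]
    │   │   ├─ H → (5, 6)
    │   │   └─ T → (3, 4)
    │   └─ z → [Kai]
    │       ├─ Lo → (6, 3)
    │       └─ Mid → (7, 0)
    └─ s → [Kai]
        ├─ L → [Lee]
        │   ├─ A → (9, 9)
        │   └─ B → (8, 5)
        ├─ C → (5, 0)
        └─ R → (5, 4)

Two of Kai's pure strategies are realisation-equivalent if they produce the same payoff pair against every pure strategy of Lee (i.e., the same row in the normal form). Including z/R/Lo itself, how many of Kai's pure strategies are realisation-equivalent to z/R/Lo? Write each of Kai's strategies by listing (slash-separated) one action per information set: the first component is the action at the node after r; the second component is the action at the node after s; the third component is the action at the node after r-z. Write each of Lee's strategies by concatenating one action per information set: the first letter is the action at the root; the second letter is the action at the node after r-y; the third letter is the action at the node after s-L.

1

Row for z/R/Lo (columns rHA, rHB, rTA, rTB, sHA, sHB, sTA, sTB): (6,3) (6,3) (6,3) (6,3) (5,4) (5,4) (5,4) (5,4).
Every one of Kai's information sets is on the play path for some reply by Lee when Kai follows z/R/Lo.
Changing the action at any of them therefore changes at least one column, so only z/R/Lo itself gives this row.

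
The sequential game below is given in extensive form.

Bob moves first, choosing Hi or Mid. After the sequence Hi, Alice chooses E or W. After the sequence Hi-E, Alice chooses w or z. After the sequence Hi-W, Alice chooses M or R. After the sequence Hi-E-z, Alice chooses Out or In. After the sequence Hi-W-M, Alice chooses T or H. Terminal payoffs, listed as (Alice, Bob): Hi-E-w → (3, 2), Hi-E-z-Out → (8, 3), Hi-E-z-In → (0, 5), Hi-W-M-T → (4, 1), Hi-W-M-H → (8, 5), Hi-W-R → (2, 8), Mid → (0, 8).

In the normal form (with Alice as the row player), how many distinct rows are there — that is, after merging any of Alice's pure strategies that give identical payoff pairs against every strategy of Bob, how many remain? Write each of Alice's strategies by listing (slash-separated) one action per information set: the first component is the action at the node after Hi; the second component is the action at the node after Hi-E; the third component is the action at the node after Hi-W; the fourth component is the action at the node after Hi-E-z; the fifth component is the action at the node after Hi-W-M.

Alice has 32 pure strategies: E/w/M/Out/T, E/w/M/Out/H, E/w/M/In/T, E/w/M/In/H, E/w/R/Out/T, E/w/R/Out/H, E/w/R/In/T, E/w/R/In/H, E/z/M/Out/T, E/z/M/Out/H, E/z/M/In/T, E/z/M/In/H, E/z/R/Out/T, E/z/R/Out/H, E/z/R/In/T, E/z/R/In/H, W/w/M/Out/T, W/w/M/Out/H, W/w/M/In/T, W/w/M/In/H, W/w/R/Out/T, W/w/R/Out/H, W/w/R/In/T, W/w/R/In/H, W/z/M/Out/T, W/z/M/Out/H, W/z/M/In/T, W/z/M/In/H, W/z/R/Out/T, W/z/R/Out/H, W/z/R/In/T, W/z/R/In/H. Columns: Hi, Mid.
{E/w/M/Out/T, E/w/M/Out/H, E/w/M/In/T, E/w/M/In/H, E/w/R/Out/T, E/w/R/Out/H, E/w/R/In/T, E/w/R/In/H} → row (3,2) (0,8)
{E/z/M/Out/T, E/z/M/Out/H, E/z/R/Out/T, E/z/R/Out/H} → row (8,3) (0,8)
{E/z/M/In/T, E/z/M/In/H, E/z/R/In/T, E/z/R/In/H} → row (0,5) (0,8)
{W/w/M/Out/T, W/w/M/In/T, W/z/M/Out/T, W/z/M/In/T} → row (4,1) (0,8)
{W/w/M/Out/H, W/w/M/In/H, W/z/M/Out/H, W/z/M/In/H} → row (8,5) (0,8)
{W/w/R/Out/T, W/w/R/Out/H, W/w/R/In/T, W/w/R/In/H, W/z/R/Out/T, W/z/R/Out/H, W/z/R/In/T, W/z/R/In/H} → row (2,8) (0,8)
That's 6 distinct rows out of 32 strategies.

6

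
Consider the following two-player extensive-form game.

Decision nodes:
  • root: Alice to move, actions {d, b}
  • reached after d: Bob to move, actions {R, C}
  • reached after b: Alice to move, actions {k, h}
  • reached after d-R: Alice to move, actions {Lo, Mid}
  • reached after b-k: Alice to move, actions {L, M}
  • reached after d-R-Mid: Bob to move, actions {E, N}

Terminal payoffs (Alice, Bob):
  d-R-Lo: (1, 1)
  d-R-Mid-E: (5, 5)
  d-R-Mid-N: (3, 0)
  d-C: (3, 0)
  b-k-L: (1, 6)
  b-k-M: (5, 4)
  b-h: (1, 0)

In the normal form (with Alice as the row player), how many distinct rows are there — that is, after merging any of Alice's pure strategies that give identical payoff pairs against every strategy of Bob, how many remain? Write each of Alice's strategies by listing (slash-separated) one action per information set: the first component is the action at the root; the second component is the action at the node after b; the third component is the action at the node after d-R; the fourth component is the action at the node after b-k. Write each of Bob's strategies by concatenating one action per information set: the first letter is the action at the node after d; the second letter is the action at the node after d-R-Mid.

Alice has 16 pure strategies: d/k/Lo/L, d/k/Lo/M, d/k/Mid/L, d/k/Mid/M, d/h/Lo/L, d/h/Lo/M, d/h/Mid/L, d/h/Mid/M, b/k/Lo/L, b/k/Lo/M, b/k/Mid/L, b/k/Mid/M, b/h/Lo/L, b/h/Lo/M, b/h/Mid/L, b/h/Mid/M. Columns: RE, RN, CE, CN.
{d/k/Lo/L, d/k/Lo/M, d/h/Lo/L, d/h/Lo/M} → row (1,1) (1,1) (3,0) (3,0)
{d/k/Mid/L, d/k/Mid/M, d/h/Mid/L, d/h/Mid/M} → row (5,5) (3,0) (3,0) (3,0)
{b/k/Lo/L, b/k/Mid/L} → row (1,6) (1,6) (1,6) (1,6)
{b/k/Lo/M, b/k/Mid/M} → row (5,4) (5,4) (5,4) (5,4)
{b/h/Lo/L, b/h/Lo/M, b/h/Mid/L, b/h/Mid/M} → row (1,0) (1,0) (1,0) (1,0)
That's 5 distinct rows out of 16 strategies.

5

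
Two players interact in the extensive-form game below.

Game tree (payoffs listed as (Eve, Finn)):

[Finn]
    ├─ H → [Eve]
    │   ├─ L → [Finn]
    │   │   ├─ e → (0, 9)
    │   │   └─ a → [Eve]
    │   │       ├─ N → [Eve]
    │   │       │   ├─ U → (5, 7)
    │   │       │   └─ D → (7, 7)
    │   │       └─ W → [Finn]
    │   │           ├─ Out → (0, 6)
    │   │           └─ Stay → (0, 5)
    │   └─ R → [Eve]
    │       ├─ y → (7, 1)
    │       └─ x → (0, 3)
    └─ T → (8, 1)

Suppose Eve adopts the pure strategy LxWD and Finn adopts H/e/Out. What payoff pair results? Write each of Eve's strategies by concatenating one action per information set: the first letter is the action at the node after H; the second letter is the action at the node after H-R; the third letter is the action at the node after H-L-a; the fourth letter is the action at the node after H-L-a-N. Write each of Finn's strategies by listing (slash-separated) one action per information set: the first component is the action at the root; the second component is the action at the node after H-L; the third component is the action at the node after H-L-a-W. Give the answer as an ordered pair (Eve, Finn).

(0, 9)

Trace the play path from the root:
  Finn plays H
  Eve plays L at [H]
  Finn plays e at [H-L]
→ terminal payoff (0, 9).
(Eve's choice at the node after H-R is never reached on this path, so it doesn't affect the outcome.)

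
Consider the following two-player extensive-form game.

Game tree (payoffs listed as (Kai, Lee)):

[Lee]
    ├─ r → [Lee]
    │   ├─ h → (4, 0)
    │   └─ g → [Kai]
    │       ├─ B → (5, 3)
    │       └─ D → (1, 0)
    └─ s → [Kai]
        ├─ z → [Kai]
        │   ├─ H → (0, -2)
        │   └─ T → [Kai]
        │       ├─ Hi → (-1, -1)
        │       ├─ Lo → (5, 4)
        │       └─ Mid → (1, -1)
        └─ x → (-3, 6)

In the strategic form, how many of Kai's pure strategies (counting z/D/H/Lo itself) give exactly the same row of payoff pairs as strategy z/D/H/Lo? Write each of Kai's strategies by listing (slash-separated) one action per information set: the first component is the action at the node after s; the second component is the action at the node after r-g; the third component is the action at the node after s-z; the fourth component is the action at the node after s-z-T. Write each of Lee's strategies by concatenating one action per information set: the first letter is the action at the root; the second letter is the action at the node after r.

Row for z/D/H/Lo (columns rh, rg, sh, sg): (4,0) (1,0) (0,-2) (0,-2).
Under z/D/H/Lo, Kai's choice at the node after s-z-T can never be reached regardless of what Lee does, so varying those choices leaves every outcome unchanged.
Holding the reachable choices fixed and varying the unreachable one freely already gives 3 equivalent strategies.
No other strategy reproduces this row, so those 3 are the full class: z/D/H/Hi, z/D/H/Lo, z/D/H/Mid.

3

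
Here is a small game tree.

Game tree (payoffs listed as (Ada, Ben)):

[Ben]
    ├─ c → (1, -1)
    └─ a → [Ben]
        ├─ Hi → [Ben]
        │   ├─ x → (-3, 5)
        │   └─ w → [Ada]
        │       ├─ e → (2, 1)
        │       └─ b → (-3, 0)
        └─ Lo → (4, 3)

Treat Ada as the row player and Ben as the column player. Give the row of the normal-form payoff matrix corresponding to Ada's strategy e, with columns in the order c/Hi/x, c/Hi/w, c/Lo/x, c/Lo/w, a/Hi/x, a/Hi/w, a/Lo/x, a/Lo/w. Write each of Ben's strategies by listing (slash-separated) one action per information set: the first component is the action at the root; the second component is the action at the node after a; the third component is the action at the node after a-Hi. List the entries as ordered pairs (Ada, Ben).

(1,-1) (1,-1) (1,-1) (1,-1) (-3,5) (2,1) (4,3) (4,3)

vs c/Hi/x: Ben plays c → (1, -1)
vs c/Hi/w: Ben plays c → (1, -1)
vs c/Lo/x: Ben plays c → (1, -1)
vs c/Lo/w: Ben plays c → (1, -1)
vs a/Hi/x: Ben plays a → Ben plays Hi at [a] → Ben plays x at [a-Hi] → (-3, 5)
vs a/Hi/w: Ben plays a → Ben plays Hi at [a] → Ben plays w at [a-Hi] → Ada plays e at [a-Hi-w] → (2, 1)
vs a/Lo/x: Ben plays a → Ben plays Lo at [a] → (4, 3)
vs a/Lo/w: Ben plays a → Ben plays Lo at [a] → (4, 3)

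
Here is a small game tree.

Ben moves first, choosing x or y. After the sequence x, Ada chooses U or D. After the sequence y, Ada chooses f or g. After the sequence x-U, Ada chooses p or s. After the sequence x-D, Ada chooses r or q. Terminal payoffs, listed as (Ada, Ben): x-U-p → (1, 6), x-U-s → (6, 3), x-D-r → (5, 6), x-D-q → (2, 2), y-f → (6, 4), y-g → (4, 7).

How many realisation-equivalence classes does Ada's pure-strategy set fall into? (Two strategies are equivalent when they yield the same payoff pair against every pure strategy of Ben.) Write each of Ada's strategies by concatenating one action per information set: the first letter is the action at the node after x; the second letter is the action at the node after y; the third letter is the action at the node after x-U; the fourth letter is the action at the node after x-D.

Ada has 16 pure strategies: Ufpr, Ufpq, Ufsr, Ufsq, Ugpr, Ugpq, Ugsr, Ugsq, Dfpr, Dfpq, Dfsr, Dfsq, Dgpr, Dgpq, Dgsr, Dgsq. Columns: x, y.
{Ufpr, Ufpq} → row (1,6) (6,4)
{Ufsr, Ufsq} → row (6,3) (6,4)
{Ugpr, Ugpq} → row (1,6) (4,7)
{Ugsr, Ugsq} → row (6,3) (4,7)
{Dfpr, Dfsr} → row (5,6) (6,4)
{Dfpq, Dfsq} → row (2,2) (6,4)
{Dgpr, Dgsr} → row (5,6) (4,7)
{Dgpq, Dgsq} → row (2,2) (4,7)
That's 8 distinct rows out of 16 strategies.

8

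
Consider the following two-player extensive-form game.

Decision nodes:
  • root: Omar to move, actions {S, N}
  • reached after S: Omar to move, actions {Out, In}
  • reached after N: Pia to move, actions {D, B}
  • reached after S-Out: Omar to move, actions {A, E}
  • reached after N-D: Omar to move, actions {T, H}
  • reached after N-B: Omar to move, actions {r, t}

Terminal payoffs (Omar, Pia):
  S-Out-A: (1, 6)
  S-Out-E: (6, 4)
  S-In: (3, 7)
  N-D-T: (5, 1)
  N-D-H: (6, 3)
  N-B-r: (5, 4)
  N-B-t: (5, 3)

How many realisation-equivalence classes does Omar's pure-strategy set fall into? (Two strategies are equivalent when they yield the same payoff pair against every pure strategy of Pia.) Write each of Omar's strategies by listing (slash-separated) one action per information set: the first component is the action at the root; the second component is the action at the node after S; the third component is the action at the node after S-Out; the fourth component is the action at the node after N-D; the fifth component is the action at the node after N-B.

7

Omar has 32 pure strategies: S/Out/A/T/r, S/Out/A/T/t, S/Out/A/H/r, S/Out/A/H/t, S/Out/E/T/r, S/Out/E/T/t, S/Out/E/H/r, S/Out/E/H/t, S/In/A/T/r, S/In/A/T/t, S/In/A/H/r, S/In/A/H/t, S/In/E/T/r, S/In/E/T/t, S/In/E/H/r, S/In/E/H/t, N/Out/A/T/r, N/Out/A/T/t, N/Out/A/H/r, N/Out/A/H/t, N/Out/E/T/r, N/Out/E/T/t, N/Out/E/H/r, N/Out/E/H/t, N/In/A/T/r, N/In/A/T/t, N/In/A/H/r, N/In/A/H/t, N/In/E/T/r, N/In/E/T/t, N/In/E/H/r, N/In/E/H/t. Columns: D, B.
{S/Out/A/T/r, S/Out/A/T/t, S/Out/A/H/r, S/Out/A/H/t} → row (1,6) (1,6)
{S/Out/E/T/r, S/Out/E/T/t, S/Out/E/H/r, S/Out/E/H/t} → row (6,4) (6,4)
{S/In/A/T/r, S/In/A/T/t, S/In/A/H/r, S/In/A/H/t, S/In/E/T/r, S/In/E/T/t, S/In/E/H/r, S/In/E/H/t} → row (3,7) (3,7)
{N/Out/A/T/r, N/Out/E/T/r, N/In/A/T/r, N/In/E/T/r} → row (5,1) (5,4)
{N/Out/A/T/t, N/Out/E/T/t, N/In/A/T/t, N/In/E/T/t} → row (5,1) (5,3)
{N/Out/A/H/r, N/Out/E/H/r, N/In/A/H/r, N/In/E/H/r} → row (6,3) (5,4)
{N/Out/A/H/t, N/Out/E/H/t, N/In/A/H/t, N/In/E/H/t} → row (6,3) (5,3)
That's 7 distinct rows out of 32 strategies.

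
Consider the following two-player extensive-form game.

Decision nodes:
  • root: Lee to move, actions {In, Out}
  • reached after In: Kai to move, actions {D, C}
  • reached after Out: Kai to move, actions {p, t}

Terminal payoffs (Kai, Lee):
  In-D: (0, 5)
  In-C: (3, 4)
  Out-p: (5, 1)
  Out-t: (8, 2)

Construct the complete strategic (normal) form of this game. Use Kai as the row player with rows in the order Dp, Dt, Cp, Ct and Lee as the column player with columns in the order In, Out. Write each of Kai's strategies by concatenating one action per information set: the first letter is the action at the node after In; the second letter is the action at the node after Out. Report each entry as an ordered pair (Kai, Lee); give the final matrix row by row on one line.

           In      Out
  Dp    (0,5)    (5,1)
  Dt    (0,5)    (8,2)
  Cp    (3,4)    (5,1)
  Ct    (3,4)    (8,2)

Dp: (0,5) (5,1) | Dt: (0,5) (8,2) | Cp: (3,4) (5,1) | Ct: (3,4) (8,2)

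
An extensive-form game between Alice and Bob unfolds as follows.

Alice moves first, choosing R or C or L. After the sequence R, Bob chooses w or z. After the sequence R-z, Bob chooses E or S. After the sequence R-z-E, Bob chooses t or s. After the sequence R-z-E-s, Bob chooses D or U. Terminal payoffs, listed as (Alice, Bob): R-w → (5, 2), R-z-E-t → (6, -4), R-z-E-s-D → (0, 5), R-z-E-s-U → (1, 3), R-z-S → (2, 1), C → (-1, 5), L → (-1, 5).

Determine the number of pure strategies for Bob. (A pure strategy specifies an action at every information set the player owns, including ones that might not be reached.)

Bob owns the node after R with actions {w, z} — two choices.
Bob owns the node after R-z with actions {E, S} — two choices.
Bob owns the node after R-z-E with actions {t, s} — two choices.
Bob owns the node after R-z-E-s with actions {D, U} — two choices.
A pure strategy fixes one action at each information set independently, so the count is the product 2 × 2 × 2 × 2 = 16.

16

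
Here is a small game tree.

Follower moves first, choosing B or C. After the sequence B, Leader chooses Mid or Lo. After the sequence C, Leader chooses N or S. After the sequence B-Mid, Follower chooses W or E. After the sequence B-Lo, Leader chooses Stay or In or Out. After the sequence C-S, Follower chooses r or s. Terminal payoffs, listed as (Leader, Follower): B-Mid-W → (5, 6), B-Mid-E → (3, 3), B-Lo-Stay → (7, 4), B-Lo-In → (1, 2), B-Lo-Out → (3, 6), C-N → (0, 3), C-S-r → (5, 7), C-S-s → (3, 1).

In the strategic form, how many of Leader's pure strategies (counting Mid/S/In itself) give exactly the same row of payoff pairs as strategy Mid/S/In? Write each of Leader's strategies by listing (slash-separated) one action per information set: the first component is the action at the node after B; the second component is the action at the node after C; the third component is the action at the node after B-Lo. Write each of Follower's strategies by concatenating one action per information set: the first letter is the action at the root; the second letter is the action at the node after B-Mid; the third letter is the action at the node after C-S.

3

Row for Mid/S/In (columns BWr, BWs, BEr, BEs, CWr, CWs, CEr, CEs): (5,6) (5,6) (3,3) (3,3) (5,7) (3,1) (5,7) (3,1).
Under Mid/S/In, Leader's choice at the node after B-Lo can never be reached regardless of what Follower does, so varying those choices leaves every outcome unchanged.
Holding the reachable choices fixed and varying the unreachable one freely already gives 3 equivalent strategies.
No other strategy reproduces this row, so those 3 are the full class: Mid/S/Stay, Mid/S/In, Mid/S/Out.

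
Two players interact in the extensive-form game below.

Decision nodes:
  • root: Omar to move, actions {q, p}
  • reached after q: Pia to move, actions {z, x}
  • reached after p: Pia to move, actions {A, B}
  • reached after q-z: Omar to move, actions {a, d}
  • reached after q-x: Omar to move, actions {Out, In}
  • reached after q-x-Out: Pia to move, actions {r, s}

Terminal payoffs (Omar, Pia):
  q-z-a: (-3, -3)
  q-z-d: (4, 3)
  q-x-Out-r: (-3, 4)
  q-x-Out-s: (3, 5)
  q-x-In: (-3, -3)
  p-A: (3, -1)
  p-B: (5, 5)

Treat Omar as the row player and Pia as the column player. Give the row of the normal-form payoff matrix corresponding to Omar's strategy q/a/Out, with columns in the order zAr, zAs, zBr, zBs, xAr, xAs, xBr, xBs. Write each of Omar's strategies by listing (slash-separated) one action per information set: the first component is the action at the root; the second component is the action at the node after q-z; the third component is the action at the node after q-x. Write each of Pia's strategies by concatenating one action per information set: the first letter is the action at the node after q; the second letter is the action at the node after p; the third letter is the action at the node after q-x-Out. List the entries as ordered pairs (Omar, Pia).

vs zAr: Omar plays q → Pia plays z at [q] → Omar plays a at [q-z] → (-3, -3)
vs zAs: Omar plays q → Pia plays z at [q] → Omar plays a at [q-z] → (-3, -3)
vs zBr: Omar plays q → Pia plays z at [q] → Omar plays a at [q-z] → (-3, -3)
vs zBs: Omar plays q → Pia plays z at [q] → Omar plays a at [q-z] → (-3, -3)
vs xAr: Omar plays q → Pia plays x at [q] → Omar plays Out at [q-x] → Pia plays r at [q-x-Out] → (-3, 4)
vs xAs: Omar plays q → Pia plays x at [q] → Omar plays Out at [q-x] → Pia plays s at [q-x-Out] → (3, 5)
vs xBr: Omar plays q → Pia plays x at [q] → Omar plays Out at [q-x] → Pia plays r at [q-x-Out] → (-3, 4)
vs xBs: Omar plays q → Pia plays x at [q] → Omar plays Out at [q-x] → Pia plays s at [q-x-Out] → (3, 5)

(-3,-3) (-3,-3) (-3,-3) (-3,-3) (-3,4) (3,5) (-3,4) (3,5)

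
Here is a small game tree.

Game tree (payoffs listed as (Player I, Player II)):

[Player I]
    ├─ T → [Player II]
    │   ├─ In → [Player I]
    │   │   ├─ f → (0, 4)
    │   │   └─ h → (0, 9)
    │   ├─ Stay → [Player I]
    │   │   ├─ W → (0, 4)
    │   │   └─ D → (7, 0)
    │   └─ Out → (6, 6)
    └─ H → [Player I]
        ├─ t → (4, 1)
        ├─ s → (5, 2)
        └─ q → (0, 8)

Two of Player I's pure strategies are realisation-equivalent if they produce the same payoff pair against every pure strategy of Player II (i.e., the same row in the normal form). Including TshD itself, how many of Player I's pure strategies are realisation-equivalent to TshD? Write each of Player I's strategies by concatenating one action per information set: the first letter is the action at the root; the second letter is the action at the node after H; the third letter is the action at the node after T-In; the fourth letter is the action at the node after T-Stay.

3

Row for TshD (columns In, Stay, Out): (0,9) (7,0) (6,6).
Under TshD, Player I's choice at the node after H can never be reached regardless of what Player II does, so varying those choices leaves every outcome unchanged.
Holding the reachable choices fixed and varying the unreachable one freely already gives 3 equivalent strategies.
No other strategy reproduces this row, so those 3 are the full class: TthD, TshD, TqhD.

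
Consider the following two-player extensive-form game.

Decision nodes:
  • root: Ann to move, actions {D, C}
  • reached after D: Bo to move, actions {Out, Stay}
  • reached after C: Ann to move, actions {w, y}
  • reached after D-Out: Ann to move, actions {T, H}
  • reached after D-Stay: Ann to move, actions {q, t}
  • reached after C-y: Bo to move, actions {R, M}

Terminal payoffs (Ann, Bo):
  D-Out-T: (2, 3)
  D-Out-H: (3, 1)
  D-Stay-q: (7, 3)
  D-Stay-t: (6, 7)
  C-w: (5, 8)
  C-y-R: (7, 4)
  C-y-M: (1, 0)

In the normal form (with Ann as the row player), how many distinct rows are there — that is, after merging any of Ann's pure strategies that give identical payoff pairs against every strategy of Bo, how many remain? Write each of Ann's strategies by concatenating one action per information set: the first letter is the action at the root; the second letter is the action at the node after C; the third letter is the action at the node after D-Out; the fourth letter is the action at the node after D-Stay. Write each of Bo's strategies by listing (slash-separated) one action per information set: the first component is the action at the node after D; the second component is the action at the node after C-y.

6

Ann has 16 pure strategies: DwTq, DwTt, DwHq, DwHt, DyTq, DyTt, DyHq, DyHt, CwTq, CwTt, CwHq, CwHt, CyTq, CyTt, CyHq, CyHt. Columns: Out/R, Out/M, Stay/R, Stay/M.
{DwTq, DyTq} → row (2,3) (2,3) (7,3) (7,3)
{DwTt, DyTt} → row (2,3) (2,3) (6,7) (6,7)
{DwHq, DyHq} → row (3,1) (3,1) (7,3) (7,3)
{DwHt, DyHt} → row (3,1) (3,1) (6,7) (6,7)
{CwTq, CwTt, CwHq, CwHt} → row (5,8) (5,8) (5,8) (5,8)
{CyTq, CyTt, CyHq, CyHt} → row (7,4) (1,0) (7,4) (1,0)
That's 6 distinct rows out of 16 strategies.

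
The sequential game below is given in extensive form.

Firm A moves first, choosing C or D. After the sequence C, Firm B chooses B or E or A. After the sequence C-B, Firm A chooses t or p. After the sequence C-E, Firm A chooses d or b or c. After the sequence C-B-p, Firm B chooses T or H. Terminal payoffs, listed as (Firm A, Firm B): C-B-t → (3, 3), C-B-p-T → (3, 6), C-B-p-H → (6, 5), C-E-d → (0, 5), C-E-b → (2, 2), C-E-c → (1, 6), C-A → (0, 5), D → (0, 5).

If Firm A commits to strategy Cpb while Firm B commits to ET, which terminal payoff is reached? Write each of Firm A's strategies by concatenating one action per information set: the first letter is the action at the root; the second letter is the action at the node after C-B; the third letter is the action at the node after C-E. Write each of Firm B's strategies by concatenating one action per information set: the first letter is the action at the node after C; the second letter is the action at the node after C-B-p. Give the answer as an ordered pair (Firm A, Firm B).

(2, 2)

Trace the play path from the root:
  Firm A plays C
  Firm B plays E at [C]
  Firm A plays b at [C-E]
→ terminal payoff (2, 2).
(Firm A's choice at the node after C-B is never reached on this path, so it doesn't affect the outcome.)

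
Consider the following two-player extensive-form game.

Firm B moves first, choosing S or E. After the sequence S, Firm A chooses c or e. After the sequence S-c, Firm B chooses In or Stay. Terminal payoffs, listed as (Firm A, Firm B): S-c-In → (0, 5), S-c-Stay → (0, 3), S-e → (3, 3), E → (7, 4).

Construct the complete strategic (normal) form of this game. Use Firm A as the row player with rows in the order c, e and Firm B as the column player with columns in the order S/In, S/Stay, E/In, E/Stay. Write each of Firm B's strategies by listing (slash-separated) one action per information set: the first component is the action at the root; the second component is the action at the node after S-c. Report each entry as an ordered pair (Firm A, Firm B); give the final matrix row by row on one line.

         S/In   S/Stay     E/In   E/Stay
   c    (0,5)    (0,3)    (7,4)    (7,4)
   e    (3,3)    (3,3)    (7,4)    (7,4)

c: (0,5) (0,3) (7,4) (7,4) | e: (3,3) (3,3) (7,4) (7,4)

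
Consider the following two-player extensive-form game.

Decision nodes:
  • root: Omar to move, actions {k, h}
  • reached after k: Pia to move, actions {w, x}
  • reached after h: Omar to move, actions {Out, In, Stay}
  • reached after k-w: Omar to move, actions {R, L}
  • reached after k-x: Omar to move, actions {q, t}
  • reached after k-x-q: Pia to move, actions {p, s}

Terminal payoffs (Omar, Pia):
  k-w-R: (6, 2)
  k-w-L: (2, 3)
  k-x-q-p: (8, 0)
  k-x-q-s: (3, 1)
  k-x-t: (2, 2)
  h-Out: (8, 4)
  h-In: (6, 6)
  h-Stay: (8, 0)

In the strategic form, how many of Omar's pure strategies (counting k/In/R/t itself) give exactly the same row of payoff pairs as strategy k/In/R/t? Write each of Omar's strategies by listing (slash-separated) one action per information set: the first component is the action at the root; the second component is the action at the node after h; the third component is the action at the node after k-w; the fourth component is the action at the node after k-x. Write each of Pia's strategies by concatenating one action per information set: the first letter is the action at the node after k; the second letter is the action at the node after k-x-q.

Row for k/In/R/t (columns wp, ws, xp, xs): (6,2) (6,2) (2,2) (2,2).
Under k/In/R/t, Omar's choice at the node after h can never be reached regardless of what Pia does, so varying those choices leaves every outcome unchanged.
Holding the reachable choices fixed and varying the unreachable one freely already gives 3 equivalent strategies.
No other strategy reproduces this row, so those 3 are the full class: k/Out/R/t, k/In/R/t, k/Stay/R/t.

3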